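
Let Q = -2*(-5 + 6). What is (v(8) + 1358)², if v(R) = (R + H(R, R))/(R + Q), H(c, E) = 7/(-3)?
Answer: 598340521/324 ≈ 1.8467e+6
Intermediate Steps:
H(c, E) = -7/3 (H(c, E) = 7*(-⅓) = -7/3)
Q = -2 (Q = -2*1 = -2)
v(R) = (-7/3 + R)/(-2 + R) (v(R) = (R - 7/3)/(R - 2) = (-7/3 + R)/(-2 + R))
(v(8) + 1358)² = ((-7/3 + 8)/(-2 + 8) + 1358)² = ((17/3)/6 + 1358)² = ((⅙)*(17/3) + 1358)² = (17/18 + 1358)² = (24461/18)² = 598340521/324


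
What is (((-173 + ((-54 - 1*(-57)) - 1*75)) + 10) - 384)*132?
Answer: -81708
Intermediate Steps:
(((-173 + ((-54 - 1*(-57)) - 1*75)) + 10) - 384)*132 = (((-173 + ((-54 + 57) - 75)) + 10) - 384)*132 = (((-173 + (3 - 75)) + 10) - 384)*132 = (((-173 - 72) + 10) - 384)*132 = ((-245 + 10) - 384)*132 = (-235 - 384)*132 = -619*132 = -81708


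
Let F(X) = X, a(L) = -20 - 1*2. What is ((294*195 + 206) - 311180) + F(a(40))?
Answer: -253666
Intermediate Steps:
a(L) = -22 (a(L) = -20 - 2 = -22)
((294*195 + 206) - 311180) + F(a(40)) = ((294*195 + 206) - 311180) - 22 = ((57330 + 206) - 311180) - 22 = (57536 - 311180) - 22 = -253644 - 22 = -253666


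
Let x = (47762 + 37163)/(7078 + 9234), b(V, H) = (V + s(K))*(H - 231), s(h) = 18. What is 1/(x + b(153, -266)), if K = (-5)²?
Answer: -16312/1386223019 ≈ -1.1767e-5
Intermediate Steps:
K = 25
b(V, H) = (-231 + H)*(18 + V) (b(V, H) = (V + 18)*(H - 231) = (18 + V)*(-231 + H) = (-231 + H)*(18 + V))
x = 84925/16312 ≈ 5.2063
1/(x + b(153, -266)) = 1/(84925/16312 + (-4158 - 231*153 + 18*(-266) - 266*153)) = 1/(84925/16312 + (-4158 - 35343 - 4788 - 40698)) = 1/(84925/16312 - 84987) = 1/(-1386223019/16312) = -16312/1386223019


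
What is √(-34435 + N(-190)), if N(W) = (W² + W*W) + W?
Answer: 15*√167 ≈ 193.84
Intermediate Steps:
N(W) = W + 2*W² (N(W) = (W² + W²) + W = 2*W² + W = W + 2*W²)
√(-34435 + N(-190)) = √(-34435 - 190*(1 + 2*(-190))) = √(-34435 - 190*(1 - 380)) = √(-34435 - 190*(-379)) = √(-34435 + 72010) = √37575 = 15*√167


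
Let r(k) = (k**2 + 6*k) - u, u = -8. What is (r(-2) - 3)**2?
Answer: 9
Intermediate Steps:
r(k) = 8 + k**2 + 6*k (r(k) = (k**2 + 6*k) - 1*(-8) = (k**2 + 6*k) + 8 = 8 + k**2 + 6*k)
(r(-2) - 3)**2 = ((8 + (-2)**2 + 6*(-2)) - 3)**2 = ((8 + 4 - 12) - 3)**2 = (0 - 3)**2 = (-3)**2 = 9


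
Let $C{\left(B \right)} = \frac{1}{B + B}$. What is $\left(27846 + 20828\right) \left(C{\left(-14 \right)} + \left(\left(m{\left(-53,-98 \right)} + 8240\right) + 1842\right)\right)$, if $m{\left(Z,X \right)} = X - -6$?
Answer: $\frac{6807521303}{14} \approx 4.8625 \cdot 10^{8}$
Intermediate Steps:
$m{\left(Z,X \right)} = 6 + X$ ($m{\left(Z,X \right)} = X + 6 = 6 + X$)
$C{\left(B \right)} = \frac{1}{2 B}$
$\left(27846 + 20828\right) \left(C{\left(-14 \right)} + \left(\left(m{\left(-53,-98 \right)} + 8240\right) + 1842\right)\right) = \left(27846 + 20828\right) \left(\frac{1}{2 \left(-14\right)} + \left(\left(\left(6 - 98\right) + 8240\right) + 1842\right)\right) = 48674 \left(\frac{1}{2} \left(- \frac{1}{14}\right) + \left(\left(-92 + 8240\right) + 1842\right)\right) = 48674 \left(- \frac{1}{28} + \left(8148 + 1842\right)\right) = 48674 \left(- \frac{1}{28} + 9990\right) = 48674 \cdot \frac{279719}{28} = \frac{6807521303}{14}$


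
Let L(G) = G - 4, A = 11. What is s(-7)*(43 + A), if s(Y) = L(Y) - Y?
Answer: -216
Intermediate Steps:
L(G) = -4 + G
s(Y) = -4 (s(Y) = (-4 + Y) - Y = -4)
s(-7)*(43 + A) = -4*(43 + 11) = -4*54 = -216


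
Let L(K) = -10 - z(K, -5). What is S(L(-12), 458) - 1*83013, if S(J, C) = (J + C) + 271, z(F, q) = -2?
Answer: -82292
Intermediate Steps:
L(K) = -8 (L(K) = -10 - 1*(-2) = -10 + 2 = -8)
S(J, C) = 271 + C + J (S(J, C) = (C + J) + 271 = 271 + C + J)
S(L(-12), 458) - 1*83013 = (271 + 458 - 8) - 1*83013 = 721 - 83013 = -82292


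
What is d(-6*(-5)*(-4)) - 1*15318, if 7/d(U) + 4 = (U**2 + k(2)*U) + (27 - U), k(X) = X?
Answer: -219093347/14303 ≈ -15318.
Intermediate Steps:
d(U) = 7/(23 + U + U**2) (d(U) = 7/(-4 + ((U**2 + 2*U) + (27 - U))) = 7/(-4 + (27 + U + U**2)) = 7/(23 + U + U**2))
d(-6*(-5)*(-4)) - 1*15318 = 7/(23 - 6*(-5)*(-4) + (-6*(-5)*(-4))**2) - 1*15318 = 7/(23 + 30*(-4) + (30*(-4))**2) - 15318 = 7/(23 - 120 + (-120)**2) - 15318 = 7/(23 - 120 + 14400) - 15318 = 7/14303 - 15318 = -219093347/14303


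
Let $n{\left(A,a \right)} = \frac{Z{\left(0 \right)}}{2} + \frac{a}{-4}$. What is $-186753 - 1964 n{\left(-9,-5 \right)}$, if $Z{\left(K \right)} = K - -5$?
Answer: $-194118$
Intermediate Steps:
$Z{\left(K \right)} = 5 + K$ ($Z{\left(K \right)} = K + 5 = 5 + K$)
$n{\left(A,a \right)} = \frac{5}{2} - \frac{a}{4}$ ($n{\left(A,a \right)} = \frac{5 + 0}{2} + \frac{a}{-4} = 5 \cdot \frac{1}{2} + a \left(- \frac{1}{4}\right) = \frac{5}{2} - \frac{a}{4}$)
$-186753 - 1964 n{\left(-9,-5 \right)} = -186753 - 1964 \left(\frac{5}{2} - - \frac{5}{4}\right) = -186753 - 1964 \left(\frac{5}{2} + \frac{5}{4}\right) = -186753 - 1964 \cdot \frac{15}{4} = -186753 - 7365 = -194118$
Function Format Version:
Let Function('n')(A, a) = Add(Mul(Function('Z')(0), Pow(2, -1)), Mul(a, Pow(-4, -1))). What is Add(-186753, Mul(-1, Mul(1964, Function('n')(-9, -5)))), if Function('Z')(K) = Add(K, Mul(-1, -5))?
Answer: -194118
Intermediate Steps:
Function('Z')(K) = Add(5, K) (Function('Z')(K) = Add(K, 5) = Add(5, K))
Function('n')(A, a) = Add(Rational(5, 2), Mul(Rational(-1, 4), a)) (Function('n')(A, a) = Add(Mul(Add(5, 0), Pow(2, -1)), Mul(a, Pow(-4, -1))) = Add(Mul(5, Rational(1, 2)), Mul(a, Rational(-1, 4))) = Add(Rational(5, 2), Mul(Rational(-1, 4), a)))
Add(-186753, Mul(-1, Mul(1964, Function('n')(-9, -5)))) = Add(-186753, Mul(-1, Mul(1964, Add(Rational(5, 2), Mul(Rational(-1, 4), -5))))) = Add(-186753, Mul(-1, Mul(1964, Add(Rational(5, 2), Rational(5, 4))))) = Add(-186753, Mul(-1, Mul(1964, Rational(15, 4)))) = Add(-186753, Mul(-1, 7365)) = Add(-186753, -7365) = -194118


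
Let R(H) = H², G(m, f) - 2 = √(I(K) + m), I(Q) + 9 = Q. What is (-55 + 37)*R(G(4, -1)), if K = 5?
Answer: -72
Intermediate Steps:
I(Q) = -9 + Q
G(m, f) = 2 + √(-4 + m) (G(m, f) = 2 + √((-9 + 5) + m) = 2 + √(-4 + m))
(-55 + 37)*R(G(4, -1)) = (-55 + 37)*(2 + √(-4 + 4))² = -18*(2 + √0)² = -18*(2 + 0)² = -18*2² = -18*4 = -72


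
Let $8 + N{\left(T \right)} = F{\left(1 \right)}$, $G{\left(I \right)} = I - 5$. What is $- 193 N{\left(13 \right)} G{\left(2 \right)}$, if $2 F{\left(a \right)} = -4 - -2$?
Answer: $-5211$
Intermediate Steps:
$F{\left(a \right)} = -1$ ($F{\left(a \right)} = \frac{-4 - -2}{2} = \frac{-4 + 2}{2} = \frac{1}{2} \left(-2\right) = -1$)
$G{\left(I \right)} = -5 + I$
$N{\left(T \right)} = -9$ ($N{\left(T \right)} = -8 - 1 = -9$)
$- 193 N{\left(13 \right)} G{\left(2 \right)} = \left(-193\right) \left(-9\right) \left(-5 + 2\right) = 1737 \left(-3\right) = -5211$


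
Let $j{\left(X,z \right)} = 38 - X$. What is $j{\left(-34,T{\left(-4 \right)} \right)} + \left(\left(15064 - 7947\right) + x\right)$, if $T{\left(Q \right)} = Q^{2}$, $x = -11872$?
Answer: $-4683$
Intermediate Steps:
$j{\left(-34,T{\left(-4 \right)} \right)} + \left(\left(15064 - 7947\right) + x\right) = \left(38 - -34\right) + \left(\left(15064 - 7947\right) - 11872\right) = \left(38 + 34\right) + \left(7117 - 11872\right) = 72 - 4755 = -4683$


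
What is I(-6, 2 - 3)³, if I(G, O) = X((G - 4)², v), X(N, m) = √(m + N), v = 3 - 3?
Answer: 1000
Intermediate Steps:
v = 0
X(N, m) = √(N + m)
I(G, O) = √((-4 + G)²) (I(G, O) = √((G - 4)² + 0) = √((-4 + G)² + 0) = √((-4 + G)²))
I(-6, 2 - 3)³ = (√((-4 - 6)²))³ = (√((-10)²))³ = (√100)³ = 10³ = 1000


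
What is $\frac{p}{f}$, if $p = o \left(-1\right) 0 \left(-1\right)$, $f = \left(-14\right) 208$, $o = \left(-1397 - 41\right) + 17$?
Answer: $0$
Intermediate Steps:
$o = -1421$ ($o = -1438 + 17 = -1421$)
$f = -2912$
$p = 0$ ($p = - 1421 \left(-1\right) 0 \left(-1\right) = - 1421 \cdot 0 \left(-1\right) = \left(-1421\right) 0 = 0$)
$\frac{p}{f} = \frac{0}{-2912} = 0 \left(- \frac{1}{2912}\right) = 0$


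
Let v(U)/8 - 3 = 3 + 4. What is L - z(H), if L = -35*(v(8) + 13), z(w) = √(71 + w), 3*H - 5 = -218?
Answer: -3255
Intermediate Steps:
H = -71 (H = 5/3 + (⅓)*(-218) = 5/3 - 218/3 = -71)
v(U) = 80 (v(U) = 24 + 8*(3 + 4) = 24 + 8*7 = 24 + 56 = 80)
L = -3255 (L = -35*(80 + 13) = -35*93 = -3255)
L - z(H) = -3255 - √(71 - 71) = -3255 - √0 = -3255 - 1*0 = -3255 + 0 = -3255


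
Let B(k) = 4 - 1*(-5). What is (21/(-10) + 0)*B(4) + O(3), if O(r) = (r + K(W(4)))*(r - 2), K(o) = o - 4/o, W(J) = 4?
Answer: -129/10 ≈ -12.900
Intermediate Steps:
K(o) = o - 4/o
B(k) = 9 (B(k) = 4 + 5 = 9)
O(r) = (-2 + r)*(3 + r) (O(r) = (r + (4 - 4/4))*(r - 2) = (r + (4 - 4*1/4))*(-2 + r) = (r + (4 - 1))*(-2 + r) = (r + 3)*(-2 + r) = (3 + r)*(-2 + r) = (-2 + r)*(3 + r))
(21/(-10) + 0)*B(4) + O(3) = (21/(-10) + 0)*9 + (-6 + 3 + 3**2) = (21*(-1/10) + 0)*9 + (-6 + 3 + 9) = (-21/10 + 0)*9 + 6 = -21/10*9 + 6 = -189/10 + 6 = -129/10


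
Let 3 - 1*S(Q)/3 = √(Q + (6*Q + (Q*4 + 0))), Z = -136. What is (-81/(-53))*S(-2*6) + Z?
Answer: -6479/53 - 486*I*√33/53 ≈ -122.25 - 52.677*I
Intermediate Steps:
S(Q) = 9 - 3*√11*√Q (S(Q) = 9 - 3*√(Q + (6*Q + (Q*4 + 0))) = 9 - 3*√(Q + (6*Q + (4*Q + 0))) = 9 - 3*√(Q + (6*Q + 4*Q)) = 9 - 3*√(Q + 10*Q) = 9 - 3*√11*√Q)
(-81/(-53))*S(-2*6) + Z = (-81/(-53))*(9 - 3*√11*√(-2*6)) - 136 = (-81*(-1/53))*(9 - 3*√11*√(-12)) - 136 = 81*(9 - 3*√11*2*I*√3)/53 - 136 = 81*(9 - 6*I*√33)/53 - 136 = (729/53 - 486*I*√33/53) - 136 = -6479/53 - 486*I*√33/53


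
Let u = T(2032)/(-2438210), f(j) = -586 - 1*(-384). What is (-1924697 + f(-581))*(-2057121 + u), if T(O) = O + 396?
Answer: 4827351215997785181/1219105 ≈ 3.9598e+12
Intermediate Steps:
T(O) = 396 + O
f(j) = -202 (f(j) = -586 + 384 = -202)
u = -1214/1219105 (u = (396 + 2032)/(-2438210) = 2428*(-1/2438210) = -1214/1219105 ≈ -0.00099581)
(-1924697 + f(-581))*(-2057121 + u) = (-1924697 - 202)*(-2057121 - 1214/1219105) = -1924899*(-2507846497919/1219105) = 4827351215997785181/1219105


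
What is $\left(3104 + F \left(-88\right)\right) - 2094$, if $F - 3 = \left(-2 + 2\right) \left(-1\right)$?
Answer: $746$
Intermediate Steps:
$F = 3$ ($F = 3 + \left(-2 + 2\right) \left(-1\right) = 3 + 0 \left(-1\right) = 3 + 0 = 3$)
$\left(3104 + F \left(-88\right)\right) - 2094 = \left(3104 + 3 \left(-88\right)\right) - 2094 = \left(3104 - 264\right) - 2094 = 2840 - 2094 = 746$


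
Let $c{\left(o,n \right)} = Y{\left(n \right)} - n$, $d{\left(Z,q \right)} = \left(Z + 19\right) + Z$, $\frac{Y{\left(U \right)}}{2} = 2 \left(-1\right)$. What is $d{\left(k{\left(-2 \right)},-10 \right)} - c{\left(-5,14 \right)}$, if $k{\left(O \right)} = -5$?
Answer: $27$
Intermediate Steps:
$Y{\left(U \right)} = -4$ ($Y{\left(U \right)} = 2 \cdot 2 \left(-1\right) = 2 \left(-2\right) = -4$)
$d{\left(Z,q \right)} = 19 + 2 Z$ ($d{\left(Z,q \right)} = \left(19 + Z\right) + Z = 19 + 2 Z$)
$c{\left(o,n \right)} = -4 - n$
$d{\left(k{\left(-2 \right)},-10 \right)} - c{\left(-5,14 \right)} = \left(19 + 2 \left(-5\right)\right) - \left(-4 - 14\right) = \left(19 - 10\right) - \left(-4 - 14\right) = 9 - -18 = 9 + 18 = 27$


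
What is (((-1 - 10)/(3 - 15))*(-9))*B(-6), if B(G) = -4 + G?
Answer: 165/2 ≈ 82.500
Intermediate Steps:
(((-1 - 10)/(3 - 15))*(-9))*B(-6) = (((-1 - 10)/(3 - 15))*(-9))*(-4 - 6) = (-11/(-12)*(-9))*(-10) = (-11*(-1/12)*(-9))*(-10) = ((11/12)*(-9))*(-10) = -33/4*(-10) = 165/2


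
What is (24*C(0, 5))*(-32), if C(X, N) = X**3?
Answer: 0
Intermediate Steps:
(24*C(0, 5))*(-32) = (24*0**3)*(-32) = (24*0)*(-32) = 0*(-32) = 0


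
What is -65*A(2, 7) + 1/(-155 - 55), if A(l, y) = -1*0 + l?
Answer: -27301/210 ≈ -130.00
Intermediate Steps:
A(l, y) = l (A(l, y) = 0 + l = l)
-65*A(2, 7) + 1/(-155 - 55) = -65*2 + 1/(-155 - 55) = -130 + 1/(-210) = -130 - 1/210 = -27301/210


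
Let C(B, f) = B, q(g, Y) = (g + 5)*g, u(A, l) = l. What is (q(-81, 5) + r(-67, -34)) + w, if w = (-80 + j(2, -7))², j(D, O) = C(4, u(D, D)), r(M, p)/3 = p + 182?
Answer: 12376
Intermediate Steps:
r(M, p) = 546 + 3*p (r(M, p) = 3*(p + 182) = 3*(182 + p) = 546 + 3*p)
q(g, Y) = g*(5 + g) (q(g, Y) = (5 + g)*g = g*(5 + g))
j(D, O) = 4
w = 5776 (w = (-80 + 4)² = (-76)² = 5776)
(q(-81, 5) + r(-67, -34)) + w = (-81*(5 - 81) + (546 + 3*(-34))) + 5776 = (-81*(-76) + (546 - 102)) + 5776 = (6156 + 444) + 5776 = 6600 + 5776 = 12376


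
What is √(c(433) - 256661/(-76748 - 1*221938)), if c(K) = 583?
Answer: √52088030452914/298686 ≈ 24.163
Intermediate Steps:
√(c(433) - 256661/(-76748 - 1*221938)) = √(583 - 256661/(-76748 - 1*221938)) = √(583 - 256661/(-76748 - 221938)) = √(583 - 256661/(-298686)) = √(583 - 256661*(-1/298686)) = √(583 + 256661/298686) = √(174390599/298686) = √52088030452914/298686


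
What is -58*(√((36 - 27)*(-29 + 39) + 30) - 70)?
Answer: 4060 - 116*√30 ≈ 3424.6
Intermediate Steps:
-58*(√((36 - 27)*(-29 + 39) + 30) - 70) = -58*(√(9*10 + 30) - 70) = -58*(√(90 + 30) - 70) = -58*(√120 - 70) = -58*(2*√30 - 70) = -58*(-70 + 2*√30) = 4060 - 116*√30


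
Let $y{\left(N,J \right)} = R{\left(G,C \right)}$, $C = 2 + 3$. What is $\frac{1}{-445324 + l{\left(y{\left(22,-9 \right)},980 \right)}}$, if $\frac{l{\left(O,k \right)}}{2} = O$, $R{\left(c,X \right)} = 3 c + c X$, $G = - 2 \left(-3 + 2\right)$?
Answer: $- \frac{1}{445292} \approx -2.2457 \cdot 10^{-6}$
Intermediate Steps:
$G = 2$ ($G = \left(-2\right) \left(-1\right) = 2$)
$C = 5$
$R{\left(c,X \right)} = 3 c + X c$
$y{\left(N,J \right)} = 16$ ($y{\left(N,J \right)} = 2 \left(3 + 5\right) = 2 \cdot 8 = 16$)
$l{\left(O,k \right)} = 2 O$
$\frac{1}{-445324 + l{\left(y{\left(22,-9 \right)},980 \right)}} = \frac{1}{-445324 + 2 \cdot 16} = \frac{1}{-445324 + 32} = \frac{1}{-445292} = - \frac{1}{445292}$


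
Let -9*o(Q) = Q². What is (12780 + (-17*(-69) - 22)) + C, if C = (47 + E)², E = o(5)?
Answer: 1286815/81 ≈ 15887.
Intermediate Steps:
o(Q) = -Q²/9
E = -25/9 (E = -⅑*5² = -⅑*25 = -25/9 ≈ -2.7778)
C = 158404/81 (C = (47 - 25/9)² = (398/9)² = 158404/81 ≈ 1955.6)
(12780 + (-17*(-69) - 22)) + C = (12780 + (-17*(-69) - 22)) + 158404/81 = (12780 + (1173 - 22)) + 158404/81 = (12780 + 1151) + 158404/81 = 13931 + 158404/81 = 1286815/81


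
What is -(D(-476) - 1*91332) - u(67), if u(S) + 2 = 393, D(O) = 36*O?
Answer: 108077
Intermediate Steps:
u(S) = 391 (u(S) = -2 + 393 = 391)
-(D(-476) - 1*91332) - u(67) = -(36*(-476) - 1*91332) - 1*391 = -(-17136 - 91332) - 391 = -1*(-108468) - 391 = 108468 - 391 = 108077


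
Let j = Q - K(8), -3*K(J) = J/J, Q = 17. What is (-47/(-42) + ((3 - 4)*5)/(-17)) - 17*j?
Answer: -209383/714 ≈ -293.25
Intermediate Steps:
K(J) = -1/3 (K(J) = -J/(3*J) = -1/3*1 = -1/3)
j = 52/3 (j = 17 - 1*(-1/3) = 17 + 1/3 = 52/3 ≈ 17.333)
(-47/(-42) + ((3 - 4)*5)/(-17)) - 17*j = (-47/(-42) + ((3 - 4)*5)/(-17)) - 17*52/3 = (-47*(-1/42) - 1*5*(-1/17)) - 884/3 = (47/42 - 5*(-1/17)) - 884/3 = (47/42 + 5/17) - 884/3 = 1009/714 - 884/3 = -209383/714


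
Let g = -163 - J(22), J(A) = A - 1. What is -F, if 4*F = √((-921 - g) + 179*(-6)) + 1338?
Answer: -669/2 - I*√1811/4 ≈ -334.5 - 10.639*I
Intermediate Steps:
J(A) = -1 + A
g = -184 (g = -163 - (-1 + 22) = -163 - 1*21 = -163 - 21 = -184)
F = 669/2 + I*√1811/4 (F = (√((-921 - 1*(-184)) + 179*(-6)) + 1338)/4 = (√((-921 + 184) - 1074) + 1338)/4 = (√(-737 - 1074) + 1338)/4 = (√(-1811) + 1338)/4 = (I*√1811 + 1338)/4 = (1338 + I*√1811)/4 = 669/2 + I*√1811/4 ≈ 334.5 + 10.639*I)
-F = -(669/2 + I*√1811/4) = -669/2 - I*√1811/4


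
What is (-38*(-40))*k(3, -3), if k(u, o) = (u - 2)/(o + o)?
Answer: -760/3 ≈ -253.33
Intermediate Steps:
k(u, o) = (-2 + u)/(2*o) (k(u, o) = (-2 + u)/((2*o)) = (-2 + u)*(1/(2*o)) = (-2 + u)/(2*o))
(-38*(-40))*k(3, -3) = (-38*(-40))*((1/2)*(-2 + 3)/(-3)) = 1520*((1/2)*(-1/3)*1) = 1520*(-1/6) = -760/3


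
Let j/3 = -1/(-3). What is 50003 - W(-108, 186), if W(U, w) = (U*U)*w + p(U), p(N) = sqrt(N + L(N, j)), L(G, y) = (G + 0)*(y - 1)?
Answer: -2119501 - 6*I*sqrt(3) ≈ -2.1195e+6 - 10.392*I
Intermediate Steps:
j = 1 (j = 3*(-1/(-3)) = 3*(-1*(-1/3)) = 3*(1/3) = 1)
L(G, y) = G*(-1 + y)
p(N) = sqrt(N) (p(N) = sqrt(N + N*(-1 + 1)) = sqrt(N + N*0) = sqrt(N + 0) = sqrt(N))
W(U, w) = sqrt(U) + w*U**2 (W(U, w) = (U*U)*w + sqrt(U) = U**2*w + sqrt(U) = w*U**2 + sqrt(U) = sqrt(U) + w*U**2)
50003 - W(-108, 186) = 50003 - (sqrt(-108) + 186*(-108)**2) = 50003 - (6*I*sqrt(3) + 186*11664) = 50003 - (6*I*sqrt(3) + 2169504) = 50003 - (2169504 + 6*I*sqrt(3)) = 50003 + (-2169504 - 6*I*sqrt(3)) = -2119501 - 6*I*sqrt(3)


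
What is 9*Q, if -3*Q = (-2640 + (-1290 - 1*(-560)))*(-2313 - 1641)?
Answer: -39974940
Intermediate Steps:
Q = -4441660 (Q = -(-2640 + (-1290 - 1*(-560)))*(-2313 - 1641)/3 = -(-2640 + (-1290 + 560))*(-3954)/3 = -(-2640 - 730)*(-3954)/3 = -(-3370)*(-3954)/3 = -1/3*13324980 = -4441660)
9*Q = 9*(-4441660) = -39974940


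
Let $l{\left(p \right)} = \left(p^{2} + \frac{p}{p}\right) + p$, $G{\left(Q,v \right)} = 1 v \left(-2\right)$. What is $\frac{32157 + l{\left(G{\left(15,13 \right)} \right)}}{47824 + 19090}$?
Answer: $\frac{16404}{33457} \approx 0.4903$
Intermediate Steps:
$G{\left(Q,v \right)} = - 2 v$ ($G{\left(Q,v \right)} = v \left(-2\right) = - 2 v$)
$l{\left(p \right)} = 1 + p + p^{2}$ ($l{\left(p \right)} = \left(p^{2} + 1\right) + p = \left(1 + p^{2}\right) + p = 1 + p + p^{2}$)
$\frac{32157 + l{\left(G{\left(15,13 \right)} \right)}}{47824 + 19090} = \frac{32157 + \left(1 - 26 + \left(\left(-2\right) 13\right)^{2}\right)}{47824 + 19090} = \frac{32157 + \left(1 - 26 + \left(-26\right)^{2}\right)}{66914} = \left(32157 + \left(1 - 26 + 676\right)\right) \frac{1}{66914} = \left(32157 + 651\right) \frac{1}{66914} = 32808 \cdot \frac{1}{66914} = \frac{16404}{33457}$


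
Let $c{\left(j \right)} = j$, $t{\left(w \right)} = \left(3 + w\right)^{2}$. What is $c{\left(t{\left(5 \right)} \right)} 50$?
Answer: $3200$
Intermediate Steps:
$c{\left(t{\left(5 \right)} \right)} 50 = \left(3 + 5\right)^{2} \cdot 50 = 8^{2} \cdot 50 = 64 \cdot 50 = 3200$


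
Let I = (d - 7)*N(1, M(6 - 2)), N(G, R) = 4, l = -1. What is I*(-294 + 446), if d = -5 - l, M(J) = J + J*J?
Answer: -6688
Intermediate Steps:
M(J) = J + J²
d = -4 (d = -5 - 1*(-1) = -5 + 1 = -4)
I = -44 (I = (-4 - 7)*4 = -11*4 = -44)
I*(-294 + 446) = -44*(-294 + 446) = -44*152 = -6688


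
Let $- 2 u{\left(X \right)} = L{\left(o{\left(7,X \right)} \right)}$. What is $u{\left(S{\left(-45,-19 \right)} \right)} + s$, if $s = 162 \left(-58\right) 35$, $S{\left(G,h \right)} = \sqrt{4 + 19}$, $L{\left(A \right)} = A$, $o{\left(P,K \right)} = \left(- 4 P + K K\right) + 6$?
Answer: $- \frac{657721}{2} \approx -3.2886 \cdot 10^{5}$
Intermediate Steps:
$o{\left(P,K \right)} = 6 + K^{2} - 4 P$ ($o{\left(P,K \right)} = \left(- 4 P + K^{2}\right) + 6 = \left(K^{2} - 4 P\right) + 6 = 6 + K^{2} - 4 P$)
$S{\left(G,h \right)} = \sqrt{23}$
$s = -328860$ ($s = \left(-9396\right) 35 = -328860$)
$u{\left(X \right)} = 11 - \frac{X^{2}}{2}$ ($u{\left(X \right)} = - \frac{6 + X^{2} - 28}{2} = - \frac{-22 + X^{2}}{2} = 11 - \frac{X^{2}}{2}$)
$u{\left(S{\left(-45,-19 \right)} \right)} + s = \left(11 - \frac{\left(\sqrt{23}\right)^{2}}{2}\right) - 328860 = \left(11 - \frac{23}{2}\right) - 328860 = - \frac{1}{2} - 328860 = - \frac{657721}{2}$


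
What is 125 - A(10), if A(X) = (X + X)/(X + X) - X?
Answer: 134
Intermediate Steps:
A(X) = 1 - X (A(X) = (2*X)/((2*X)) - X = (2*X)*(1/(2*X)) - X = 1 - X)
125 - A(10) = 125 - (1 - 1*10) = 125 - (1 - 10) = 125 - 1*(-9) = 125 + 9 = 134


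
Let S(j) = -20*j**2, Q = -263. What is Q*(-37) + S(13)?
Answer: 6351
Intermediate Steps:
Q*(-37) + S(13) = -263*(-37) - 20*13**2 = 9731 - 20*169 = 9731 - 3380 = 6351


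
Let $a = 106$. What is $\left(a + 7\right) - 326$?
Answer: $-213$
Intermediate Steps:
$\left(a + 7\right) - 326 = \left(106 + 7\right) - 326 = 113 - 326 = -213$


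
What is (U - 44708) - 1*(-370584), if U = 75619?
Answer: 401495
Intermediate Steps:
(U - 44708) - 1*(-370584) = (75619 - 44708) - 1*(-370584) = 30911 + 370584 = 401495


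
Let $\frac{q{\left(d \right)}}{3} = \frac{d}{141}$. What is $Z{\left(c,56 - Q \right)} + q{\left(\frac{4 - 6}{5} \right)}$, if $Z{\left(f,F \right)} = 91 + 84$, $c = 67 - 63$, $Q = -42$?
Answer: $\frac{41123}{235} \approx 174.99$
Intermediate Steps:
$c = 4$
$Z{\left(f,F \right)} = 175$
$q{\left(d \right)} = \frac{d}{47}$ ($q{\left(d \right)} = 3 \frac{d}{141} = \frac{d}{47}$)
$Z{\left(c,56 - Q \right)} + q{\left(\frac{4 - 6}{5} \right)} = 175 + \frac{\frac{1}{5} \left(4 - 6\right)}{47} = 175 + \frac{\frac{1}{5} \left(-2\right)}{47} = 175 + \frac{1}{47} \left(- \frac{2}{5}\right) = 175 - \frac{2}{235} = \frac{41123}{235}$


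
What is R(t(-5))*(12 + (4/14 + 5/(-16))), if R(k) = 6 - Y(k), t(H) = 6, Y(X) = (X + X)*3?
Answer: -20115/56 ≈ -359.20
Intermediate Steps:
Y(X) = 6*X (Y(X) = (2*X)*3 = 6*X)
R(k) = 6 - 6*k
R(t(-5))*(12 + (4/14 + 5/(-16))) = (6 - 6*6)*(12 + (4/14 + 5/(-16))) = (6 - 36)*(12 + (4*(1/14) + 5*(-1/16))) = -30*(12 + (2/7 - 5/16)) = -30*(12 - 3/112) = -30*1341/112 = -20115/56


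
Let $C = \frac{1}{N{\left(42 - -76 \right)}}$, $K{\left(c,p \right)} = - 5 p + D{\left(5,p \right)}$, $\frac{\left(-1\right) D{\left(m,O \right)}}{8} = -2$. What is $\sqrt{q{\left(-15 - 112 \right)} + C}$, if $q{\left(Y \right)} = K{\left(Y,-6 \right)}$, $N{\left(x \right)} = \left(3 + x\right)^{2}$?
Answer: $\frac{\sqrt{673487}}{121} \approx 6.7823$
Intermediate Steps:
$D{\left(m,O \right)} = 16$ ($D{\left(m,O \right)} = \left(-8\right) \left(-2\right) = 16$)
$K{\left(c,p \right)} = 16 - 5 p$ ($K{\left(c,p \right)} = - 5 p + 16 = 16 - 5 p$)
$q{\left(Y \right)} = 46$ ($q{\left(Y \right)} = 16 - -30 = 16 + 30 = 46$)
$C = \frac{1}{14641}$ ($C = \frac{1}{\left(3 + \left(42 - -76\right)\right)^{2}} = \frac{1}{\left(3 + \left(42 + 76\right)\right)^{2}} = \frac{1}{\left(3 + 118\right)^{2}} = \frac{1}{121^{2}} = \frac{1}{14641} \approx 6.8301 \cdot 10^{-5}$)
$\sqrt{q{\left(-15 - 112 \right)} + C} = \sqrt{46 + \frac{1}{14641}} = \sqrt{\frac{673487}{14641}} = \frac{\sqrt{673487}}{121}$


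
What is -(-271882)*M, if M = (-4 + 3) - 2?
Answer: -815646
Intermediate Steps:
M = -3 (M = -1 - 2 = -3)
-(-271882)*M = -(-271882)*(-3) = -10457*78 = -815646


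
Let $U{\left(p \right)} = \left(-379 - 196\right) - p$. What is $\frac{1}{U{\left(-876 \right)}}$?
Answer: $\frac{1}{301} \approx 0.0033223$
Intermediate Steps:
$U{\left(p \right)} = -575 - p$ ($U{\left(p \right)} = \left(-379 - 196\right) - p = -575 - p$)
$\frac{1}{U{\left(-876 \right)}} = \frac{1}{-575 - -876} = \frac{1}{-575 + 876} = \frac{1}{301}$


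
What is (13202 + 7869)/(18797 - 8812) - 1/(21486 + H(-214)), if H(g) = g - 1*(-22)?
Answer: 448675889/212620590 ≈ 2.1102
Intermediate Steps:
H(g) = 22 + g (H(g) = g + 22 = 22 + g)
(13202 + 7869)/(18797 - 8812) - 1/(21486 + H(-214)) = (13202 + 7869)/(18797 - 8812) - 1/(21486 + (22 - 214)) = 21071/9985 - 1/(21486 - 192) = 21071*(1/9985) - 1/21294 = 21071/9985 - 1*1/21294 = 21071/9985 - 1/21294 = 448675889/212620590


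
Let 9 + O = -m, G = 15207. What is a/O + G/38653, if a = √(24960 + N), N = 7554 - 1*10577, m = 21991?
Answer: 15207/38653 - √21937/22000 ≈ 0.38669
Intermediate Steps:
N = -3023 (N = 7554 - 10577 = -3023)
O = -22000 (O = -9 - 1*21991 = -9 - 21991 = -22000)
a = √21937 (a = √(24960 - 3023) = √21937 ≈ 148.11)
a/O + G/38653 = √21937/(-22000) + 15207/38653 = √21937*(-1/22000) + 15207*(1/38653) = -√21937/22000 + 15207/38653 = 15207/38653 - √21937/22000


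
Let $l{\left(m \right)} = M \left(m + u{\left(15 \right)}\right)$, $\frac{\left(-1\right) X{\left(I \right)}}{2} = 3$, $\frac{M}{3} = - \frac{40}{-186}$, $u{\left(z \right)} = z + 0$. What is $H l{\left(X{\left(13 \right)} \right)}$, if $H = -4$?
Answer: $- \frac{720}{31} \approx -23.226$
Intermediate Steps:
$u{\left(z \right)} = z$
$M = \frac{20}{31}$ ($M = 3 \left(- \frac{40}{-186}\right) = 3 \left(\left(-40\right) \left(- \frac{1}{186}\right)\right) = 3 \cdot \frac{20}{93} = \frac{20}{31} \approx 0.64516$)
$X{\left(I \right)} = -6$ ($X{\left(I \right)} = \left(-2\right) 3 = -6$)
$l{\left(m \right)} = \frac{300}{31} + \frac{20 m}{31}$ ($l{\left(m \right)} = \frac{20 \left(m + 15\right)}{31} = \frac{20 \left(15 + m\right)}{31} = \frac{300}{31} + \frac{20 m}{31}$)
$H l{\left(X{\left(13 \right)} \right)} = - 4 \left(\frac{300}{31} + \frac{20}{31} \left(-6\right)\right) = - 4 \left(\frac{300}{31} - \frac{120}{31}\right) = \left(-4\right) \frac{180}{31} = - \frac{720}{31}$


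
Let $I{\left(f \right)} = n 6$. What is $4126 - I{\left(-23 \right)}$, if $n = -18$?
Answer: $4234$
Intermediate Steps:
$I{\left(f \right)} = -108$ ($I{\left(f \right)} = \left(-18\right) 6 = -108$)
$4126 - I{\left(-23 \right)} = 4126 - -108 = 4126 + 108 = 4234$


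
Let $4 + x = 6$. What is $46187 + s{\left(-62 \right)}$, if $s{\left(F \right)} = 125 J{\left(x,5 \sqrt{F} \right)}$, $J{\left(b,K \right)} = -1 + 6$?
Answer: $46812$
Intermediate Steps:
$x = 2$ ($x = -4 + 6 = 2$)
$J{\left(b,K \right)} = 5$
$s{\left(F \right)} = 625$ ($s{\left(F \right)} = 125 \cdot 5 = 625$)
$46187 + s{\left(-62 \right)} = 46187 + 625 = 46812$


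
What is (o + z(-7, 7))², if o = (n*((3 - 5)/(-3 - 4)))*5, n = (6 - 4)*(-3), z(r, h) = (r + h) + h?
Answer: 121/49 ≈ 2.4694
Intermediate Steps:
z(r, h) = r + 2*h (z(r, h) = (h + r) + h = r + 2*h)
n = -6 (n = 2*(-3) = -6)
o = -60/7 (o = -6*(3 - 5)/(-3 - 4)*5 = -(-12)/(-7)*5 = -(-12)*(-1)/7*5 = -6*2/7*5 = -12/7*5 = -60/7 ≈ -8.5714)
(o + z(-7, 7))² = (-60/7 + (-7 + 2*7))² = (-60/7 + (-7 + 14))² = (-60/7 + 7)² = (-11/7)² = 121/49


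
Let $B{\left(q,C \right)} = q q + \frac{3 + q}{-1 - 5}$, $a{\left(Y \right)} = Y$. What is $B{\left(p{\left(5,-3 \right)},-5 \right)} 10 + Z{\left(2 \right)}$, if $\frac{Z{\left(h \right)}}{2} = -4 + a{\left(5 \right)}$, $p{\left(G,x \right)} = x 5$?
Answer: $2272$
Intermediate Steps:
$p{\left(G,x \right)} = 5 x$
$B{\left(q,C \right)} = - \frac{1}{2} + q^{2} - \frac{q}{6}$ ($B{\left(q,C \right)} = q^{2} + \frac{3 + q}{-6} = q^{2} + \left(3 + q\right) \left(- \frac{1}{6}\right) = q^{2} - \left(\frac{1}{2} + \frac{q}{6}\right) = - \frac{1}{2} + q^{2} - \frac{q}{6}$)
$Z{\left(h \right)} = 2$ ($Z{\left(h \right)} = 2 \left(-4 + 5\right) = 2 \cdot 1 = 2$)
$B{\left(p{\left(5,-3 \right)},-5 \right)} 10 + Z{\left(2 \right)} = \left(- \frac{1}{2} + \left(5 \left(-3\right)\right)^{2} - \frac{5 \left(-3\right)}{6}\right) 10 + 2 = \left(- \frac{1}{2} + \left(-15\right)^{2} - - \frac{5}{2}\right) 10 + 2 = \left(- \frac{1}{2} + 225 + \frac{5}{2}\right) 10 + 2 = 227 \cdot 10 + 2 = 2270 + 2 = 2272$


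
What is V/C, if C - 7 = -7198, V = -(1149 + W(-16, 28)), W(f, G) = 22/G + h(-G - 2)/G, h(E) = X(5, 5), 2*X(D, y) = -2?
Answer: 511/3196 ≈ 0.15989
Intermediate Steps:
X(D, y) = -1 (X(D, y) = (1/2)*(-2) = -1)
h(E) = -1
W(f, G) = 21/G (W(f, G) = 22/G - 1/G = 21/G)
V = -4599/4 (V = -(1149 + 21/28) = -(1149 + 21*(1/28)) = -(1149 + 3/4) = -1*4599/4 = -4599/4 ≈ -1149.8)
C = -7191 (C = 7 - 7198 = -7191)
V/C = -4599/4/(-7191) = -4599/4*(-1/7191) = 511/3196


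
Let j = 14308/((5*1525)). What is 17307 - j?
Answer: 131951567/7625 ≈ 17305.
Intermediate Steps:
j = 14308/7625 ≈ 1.8765
17307 - j = 17307 - 1*14308/7625 = 17307 - 14308/7625 = 131951567/7625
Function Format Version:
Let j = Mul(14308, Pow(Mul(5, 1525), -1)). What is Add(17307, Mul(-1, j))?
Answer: Rational(131951567, 7625) ≈ 17305.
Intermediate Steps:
j = Rational(14308, 7625) (j = Mul(14308, Pow(7625, -1)) = Mul(14308, Rational(1, 7625)) = Rational(14308, 7625) ≈ 1.8765)
Add(17307, Mul(-1, j)) = Add(17307, Mul(-1, Rational(14308, 7625))) = Add(17307, Rational(-14308, 7625)) = Rational(131951567, 7625)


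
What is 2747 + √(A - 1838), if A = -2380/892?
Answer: 2747 + I*√91534587/223 ≈ 2747.0 + 42.903*I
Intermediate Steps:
A = -595/223 (A = -2380*1/892 = -595/223 ≈ -2.6682)
2747 + √(A - 1838) = 2747 + √(-595/223 - 1838) = 2747 + √(-410469/223) = 2747 + I*√91534587/223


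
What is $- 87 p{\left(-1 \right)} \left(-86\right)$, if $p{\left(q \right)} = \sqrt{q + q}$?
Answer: $7482 i \sqrt{2} \approx 10581.0 i$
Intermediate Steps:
$p{\left(q \right)} = \sqrt{2} \sqrt{q}$ ($p{\left(q \right)} = \sqrt{2 q} = \sqrt{2} \sqrt{q}$)
$- 87 p{\left(-1 \right)} \left(-86\right) = - 87 \sqrt{2} \sqrt{-1} \left(-86\right) = - 87 \sqrt{2} i \left(-86\right) = - 87 i \sqrt{2} \left(-86\right) = 7482 i \sqrt{2}$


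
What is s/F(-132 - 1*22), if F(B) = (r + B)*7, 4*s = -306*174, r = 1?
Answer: 87/7 ≈ 12.429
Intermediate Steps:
s = -13311 (s = (-306*174)/4 = (¼)*(-53244) = -13311)
F(B) = 7 + 7*B (F(B) = (1 + B)*7 = 7 + 7*B)
s/F(-132 - 1*22) = -13311/(7 + 7*(-132 - 1*22)) = -13311/(7 + 7*(-132 - 22)) = -13311/(7 + 7*(-154)) = -13311/(7 - 1078) = -13311/(-1071) = -13311*(-1/1071) = 87/7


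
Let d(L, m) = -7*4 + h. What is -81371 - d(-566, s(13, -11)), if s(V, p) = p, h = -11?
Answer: -81332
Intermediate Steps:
d(L, m) = -39 (d(L, m) = -7*4 - 11 = -28 - 11 = -39)
-81371 - d(-566, s(13, -11)) = -81371 - 1*(-39) = -81371 + 39 = -81332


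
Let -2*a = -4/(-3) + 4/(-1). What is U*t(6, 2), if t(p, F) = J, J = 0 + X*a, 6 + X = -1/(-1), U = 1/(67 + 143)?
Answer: -2/63 ≈ -0.031746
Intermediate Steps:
a = 4/3 (a = -(-4/(-3) + 4/(-1))/2 = -(-4*(-⅓) + 4*(-1))/2 = -(4/3 - 4)/2 = -½*(-8/3) = 4/3 ≈ 1.3333)
U = 1/210 ≈ 0.0047619
X = -5 (X = -6 - 1/(-1) = -6 - 1*(-1) = -6 + 1 = -5)
J = -20/3 (J = 0 - 5*4/3 = 0 - 20/3 = -20/3 ≈ -6.6667)
t(p, F) = -20/3
U*t(6, 2) = (1/210)*(-20/3) = -2/63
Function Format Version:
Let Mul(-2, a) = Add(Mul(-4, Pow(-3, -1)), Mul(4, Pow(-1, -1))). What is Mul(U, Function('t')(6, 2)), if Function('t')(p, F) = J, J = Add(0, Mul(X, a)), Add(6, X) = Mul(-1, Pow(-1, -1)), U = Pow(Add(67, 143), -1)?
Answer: Rational(-2, 63) ≈ -0.031746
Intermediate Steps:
a = Rational(4, 3) (a = Mul(Rational(-1, 2), Add(Mul(-4, Pow(-3, -1)), Mul(4, Pow(-1, -1)))) = Mul(Rational(-1, 2), Add(Mul(-4, Rational(-1, 3)), Mul(4, -1))) = Mul(Rational(-1, 2), Add(Rational(4, 3), -4)) = Mul(Rational(-1, 2), Rational(-8, 3)) = Rational(4, 3) ≈ 1.3333)
U = Rational(1, 210) (U = Pow(210, -1) = Rational(1, 210) ≈ 0.0047619)
X = -5 (X = Add(-6, Mul(-1, Pow(-1, -1))) = Add(-6, Mul(-1, -1)) = Add(-6, 1) = -5)
J = Rational(-20, 3) (J = Add(0, Mul(-5, Rational(4, 3))) = Add(0, Rational(-20, 3)) = Rational(-20, 3) ≈ -6.6667)
Function('t')(p, F) = Rational(-20, 3)
Mul(U, Function('t')(6, 2)) = Mul(Rational(1, 210), Rational(-20, 3)) = Rational(-2, 63)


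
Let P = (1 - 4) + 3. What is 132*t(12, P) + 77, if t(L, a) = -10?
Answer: -1243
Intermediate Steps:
P = 0 (P = -3 + 3 = 0)
132*t(12, P) + 77 = 132*(-10) + 77 = -1320 + 77 = -1243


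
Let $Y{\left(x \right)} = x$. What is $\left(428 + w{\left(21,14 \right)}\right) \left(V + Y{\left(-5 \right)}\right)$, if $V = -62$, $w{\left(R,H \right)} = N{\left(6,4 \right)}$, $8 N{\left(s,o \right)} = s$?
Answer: $- \frac{114905}{4} \approx -28726.0$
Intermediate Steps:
$N{\left(s,o \right)} = \frac{s}{8}$
$w{\left(R,H \right)} = \frac{3}{4}$ ($w{\left(R,H \right)} = \frac{1}{8} \cdot 6 = \frac{3}{4}$)
$\left(428 + w{\left(21,14 \right)}\right) \left(V + Y{\left(-5 \right)}\right) = \left(428 + \frac{3}{4}\right) \left(-62 - 5\right) = \frac{1715}{4} \left(-67\right) = - \frac{114905}{4}$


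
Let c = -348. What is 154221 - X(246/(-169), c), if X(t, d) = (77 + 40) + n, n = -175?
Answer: 154279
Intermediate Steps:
X(t, d) = -58 (X(t, d) = (77 + 40) - 175 = 117 - 175 = -58)
154221 - X(246/(-169), c) = 154221 - 1*(-58) = 154221 + 58 = 154279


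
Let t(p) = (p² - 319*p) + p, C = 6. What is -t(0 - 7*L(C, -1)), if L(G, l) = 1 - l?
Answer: -4648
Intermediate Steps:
t(p) = p² - 318*p
-t(0 - 7*L(C, -1)) = -(0 - 7*(1 - 1*(-1)))*(-318 + (0 - 7*(1 - 1*(-1)))) = -(0 - 7*(1 + 1))*(-318 + (0 - 7*(1 + 1))) = -(0 - 7*2)*(-318 + (0 - 7*2)) = -(0 - 14)*(-318 + (0 - 14)) = -(-14)*(-318 - 14) = -(-14)*(-332) = -1*4648 = -4648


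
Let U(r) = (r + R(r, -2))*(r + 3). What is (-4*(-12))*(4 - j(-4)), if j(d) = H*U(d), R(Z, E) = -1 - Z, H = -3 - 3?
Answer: 480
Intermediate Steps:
H = -6
U(r) = -3 - r (U(r) = (r + (-1 - r))*(r + 3) = -(3 + r) = -3 - r)
j(d) = 18 + 6*d (j(d) = -6*(-3 - d) = 18 + 6*d)
(-4*(-12))*(4 - j(-4)) = (-4*(-12))*(4 - (18 + 6*(-4))) = 48*(4 - (18 - 24)) = 48*(4 - 1*(-6)) = 48*(4 + 6) = 48*10 = 480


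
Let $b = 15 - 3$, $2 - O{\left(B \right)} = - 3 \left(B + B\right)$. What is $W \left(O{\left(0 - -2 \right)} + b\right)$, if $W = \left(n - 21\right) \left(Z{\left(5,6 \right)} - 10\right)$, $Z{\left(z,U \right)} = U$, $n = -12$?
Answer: $3432$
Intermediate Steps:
$O{\left(B \right)} = 2 + 6 B$ ($O{\left(B \right)} = 2 - - 3 \left(B + B\right) = 2 - - 3 \cdot 2 B = 2 - - 6 B = 2 + 6 B$)
$b = 12$ ($b = 15 - 3 = 12$)
$W = 132$ ($W = \left(-12 - 21\right) \left(6 - 10\right) = \left(-33\right) \left(-4\right) = 132$)
$W \left(O{\left(0 - -2 \right)} + b\right) = 132 \left(\left(2 + 6 \left(0 - -2\right)\right) + 12\right) = 132 \left(\left(2 + 6 \left(0 + 2\right)\right) + 12\right) = 132 \left(\left(2 + 6 \cdot 2\right) + 12\right) = 132 \left(\left(2 + 12\right) + 12\right) = 132 \left(14 + 12\right) = 132 \cdot 26 = 3432$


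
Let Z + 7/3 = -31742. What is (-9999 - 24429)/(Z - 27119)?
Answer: 51642/88295 ≈ 0.58488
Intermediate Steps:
Z = -95233/3 (Z = -7/3 - 31742 = -95233/3 ≈ -31744.)
(-9999 - 24429)/(Z - 27119) = (-9999 - 24429)/(-95233/3 - 27119) = -34428/(-176590/3) = -34428*(-3/176590) = 51642/88295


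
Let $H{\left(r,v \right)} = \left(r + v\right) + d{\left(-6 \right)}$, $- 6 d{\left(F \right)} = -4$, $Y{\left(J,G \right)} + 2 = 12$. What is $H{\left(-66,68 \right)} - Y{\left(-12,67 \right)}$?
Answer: $- \frac{22}{3} \approx -7.3333$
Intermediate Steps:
$Y{\left(J,G \right)} = 10$ ($Y{\left(J,G \right)} = -2 + 12 = 10$)
$d{\left(F \right)} = \frac{2}{3}$ ($d{\left(F \right)} = \left(- \frac{1}{6}\right) \left(-4\right) = \frac{2}{3}$)
$H{\left(r,v \right)} = \frac{2}{3} + r + v$ ($H{\left(r,v \right)} = \left(r + v\right) + \frac{2}{3} = \frac{2}{3} + r + v$)
$H{\left(-66,68 \right)} - Y{\left(-12,67 \right)} = \left(\frac{2}{3} - 66 + 68\right) - 10 = \frac{8}{3} - 10 = - \frac{22}{3}$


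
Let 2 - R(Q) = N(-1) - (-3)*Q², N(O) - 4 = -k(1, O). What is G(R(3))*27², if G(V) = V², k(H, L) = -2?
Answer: 700569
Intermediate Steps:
N(O) = 6 (N(O) = 4 - 1*(-2) = 4 + 2 = 6)
R(Q) = -4 - 3*Q² (R(Q) = 2 - (6 - (-3)*Q²) = 2 - (6 + 3*Q²) = 2 + (-6 - 3*Q²) = -4 - 3*Q²)
G(R(3))*27² = (-4 - 3*3²)²*27² = (-4 - 3*9)²*729 = (-4 - 27)²*729 = (-31)²*729 = 961*729 = 700569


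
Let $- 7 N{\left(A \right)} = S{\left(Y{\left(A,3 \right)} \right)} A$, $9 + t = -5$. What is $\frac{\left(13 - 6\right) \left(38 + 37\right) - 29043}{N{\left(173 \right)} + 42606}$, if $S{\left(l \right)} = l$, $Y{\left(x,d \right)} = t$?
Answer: $- \frac{2037}{3068} \approx -0.66395$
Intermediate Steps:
$t = -14$ ($t = -9 - 5 = -14$)
$Y{\left(x,d \right)} = -14$
$N{\left(A \right)} = 2 A$ ($N{\left(A \right)} = - \frac{\left(-14\right) A}{7} = 2 A$)
$\frac{\left(13 - 6\right) \left(38 + 37\right) - 29043}{N{\left(173 \right)} + 42606} = \frac{\left(13 - 6\right) \left(38 + 37\right) - 29043}{2 \cdot 173 + 42606} = \frac{7 \cdot 75 - 29043}{346 + 42606} = \frac{525 - 29043}{42952} = \left(-28518\right) \frac{1}{42952} = - \frac{2037}{3068}$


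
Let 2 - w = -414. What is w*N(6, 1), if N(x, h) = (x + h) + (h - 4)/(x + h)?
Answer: 19136/7 ≈ 2733.7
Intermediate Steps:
w = 416 (w = 2 - 1*(-414) = 2 + 414 = 416)
N(x, h) = h + x + (-4 + h)/(h + x) (N(x, h) = (h + x) + (-4 + h)/(h + x) = h + x + (-4 + h)/(h + x))
w*N(6, 1) = 416*((-4 + 1 + 1² + 6² + 2*1*6)/(1 + 6)) = 416*((-4 + 1 + 1 + 36 + 12)/7) = 416*((⅐)*46) = 416*(46/7) = 19136/7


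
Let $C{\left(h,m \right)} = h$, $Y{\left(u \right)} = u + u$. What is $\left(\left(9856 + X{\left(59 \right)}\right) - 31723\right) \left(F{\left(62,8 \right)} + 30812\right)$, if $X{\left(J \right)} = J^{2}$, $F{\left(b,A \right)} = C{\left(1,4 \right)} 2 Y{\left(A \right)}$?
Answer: $-567097784$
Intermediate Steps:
$Y{\left(u \right)} = 2 u$
$F{\left(b,A \right)} = 4 A$ ($F{\left(b,A \right)} = 1 \cdot 2 \cdot 2 A = 2 \cdot 2 A = 4 A$)
$\left(\left(9856 + X{\left(59 \right)}\right) - 31723\right) \left(F{\left(62,8 \right)} + 30812\right) = \left(\left(9856 + 59^{2}\right) - 31723\right) \left(4 \cdot 8 + 30812\right) = \left(\left(9856 + 3481\right) - 31723\right) \left(32 + 30812\right) = \left(13337 - 31723\right) 30844 = \left(-18386\right) 30844 = -567097784$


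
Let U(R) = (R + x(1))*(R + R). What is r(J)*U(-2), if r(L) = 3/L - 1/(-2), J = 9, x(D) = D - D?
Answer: 20/3 ≈ 6.6667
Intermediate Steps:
x(D) = 0
U(R) = 2*R² (U(R) = (R + 0)*(R + R) = R*(2*R) = 2*R²)
r(L) = ½ + 3/L (r(L) = 3/L - 1*(-½) = 3/L + ½ = ½ + 3/L)
r(J)*U(-2) = ((½)*(6 + 9)/9)*(2*(-2)²) = ((½)*(⅑)*15)*(2*4) = (⅚)*8 = 20/3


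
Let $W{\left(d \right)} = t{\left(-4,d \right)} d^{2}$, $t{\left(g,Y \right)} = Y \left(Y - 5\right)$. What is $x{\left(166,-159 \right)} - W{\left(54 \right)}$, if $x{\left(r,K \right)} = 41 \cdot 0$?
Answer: $-7715736$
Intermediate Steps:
$t{\left(g,Y \right)} = Y \left(-5 + Y\right)$
$W{\left(d \right)} = d^{3} \left(-5 + d\right)$ ($W{\left(d \right)} = d \left(-5 + d\right) d^{2} = d^{3} \left(-5 + d\right)$)
$x{\left(r,K \right)} = 0$
$x{\left(166,-159 \right)} - W{\left(54 \right)} = 0 - 54^{3} \left(-5 + 54\right) = 0 - 157464 \cdot 49 = 0 - 7715736 = -7715736$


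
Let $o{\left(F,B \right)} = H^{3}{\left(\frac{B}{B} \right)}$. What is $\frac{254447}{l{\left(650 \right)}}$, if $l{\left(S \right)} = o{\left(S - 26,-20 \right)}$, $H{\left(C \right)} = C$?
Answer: $254447$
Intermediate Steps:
$o{\left(F,B \right)} = 1$ ($o{\left(F,B \right)} = \left(\frac{B}{B}\right)^{3} = 1^{3} = 1$)
$l{\left(S \right)} = 1$
$\frac{254447}{l{\left(650 \right)}} = \frac{254447}{1} = 254447 \cdot 1 = 254447$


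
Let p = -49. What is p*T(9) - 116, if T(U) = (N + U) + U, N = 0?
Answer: -998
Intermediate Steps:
T(U) = 2*U (T(U) = (0 + U) + U = U + U = 2*U)
p*T(9) - 116 = -98*9 - 116 = -49*18 - 116 = -882 - 116 = -998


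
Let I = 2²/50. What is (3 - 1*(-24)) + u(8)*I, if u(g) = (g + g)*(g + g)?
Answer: 1187/25 ≈ 47.480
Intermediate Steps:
I = 2/25 (I = 4*(1/50) = 2/25 ≈ 0.080000)
u(g) = 4*g² (u(g) = (2*g)*(2*g) = 4*g²)
(3 - 1*(-24)) + u(8)*I = (3 - 1*(-24)) + (4*8²)*(2/25) = (3 + 24) + (4*64)*(2/25) = 27 + 256*(2/25) = 27 + 512/25 = 1187/25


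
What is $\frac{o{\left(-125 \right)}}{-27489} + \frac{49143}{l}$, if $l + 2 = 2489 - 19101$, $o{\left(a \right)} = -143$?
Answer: $- \frac{13621375}{4613154} \approx -2.9527$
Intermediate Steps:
$l = -16614$ ($l = -2 + \left(2489 - 19101\right) = -2 - 16612 = -16614$)
$\frac{o{\left(-125 \right)}}{-27489} + \frac{49143}{l} = - \frac{143}{-27489} + \frac{49143}{-16614} = \left(-143\right) \left(- \frac{1}{27489}\right) + 49143 \left(- \frac{1}{16614}\right) = \frac{13}{2499} - \frac{16381}{5538} = - \frac{13621375}{4613154}$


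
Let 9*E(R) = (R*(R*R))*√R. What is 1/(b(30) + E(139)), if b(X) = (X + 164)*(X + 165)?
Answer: -3064230/1002428448608479 + 24170571*√139/1002428448608479 ≈ 2.8122e-7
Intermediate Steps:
E(R) = R^(7/2)/9 (E(R) = ((R*(R*R))*√R)/9 = ((R*R²)*√R)/9 = (R³*√R)/9 = R^(7/2)/9)
b(X) = (164 + X)*(165 + X)
1/(b(30) + E(139)) = 1/((27060 + 30² + 329*30) + 139^(7/2)/9) = 1/((27060 + 900 + 9870) + (2685619*√139)/9) = 1/(37830 + 2685619*√139/9)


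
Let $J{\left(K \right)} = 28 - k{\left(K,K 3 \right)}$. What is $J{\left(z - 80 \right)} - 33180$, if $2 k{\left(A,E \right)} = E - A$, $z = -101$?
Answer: $-32971$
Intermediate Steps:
$k{\left(A,E \right)} = \frac{E}{2} - \frac{A}{2}$ ($k{\left(A,E \right)} = \frac{E - A}{2} = \frac{E}{2} - \frac{A}{2}$)
$J{\left(K \right)} = 28 - K$ ($J{\left(K \right)} = 28 - \left(\frac{K 3}{2} - \frac{K}{2}\right) = 28 - \left(\frac{3 K}{2} - \frac{K}{2}\right) = 28 - K$)
$J{\left(z - 80 \right)} - 33180 = \left(28 - \left(-101 - 80\right)\right) - 33180 = \left(28 - -181\right) - 33180 = \left(28 + 181\right) - 33180 = 209 - 33180 = -32971$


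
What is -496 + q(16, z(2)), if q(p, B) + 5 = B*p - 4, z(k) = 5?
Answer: -425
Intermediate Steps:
q(p, B) = -9 + B*p (q(p, B) = -5 + (B*p - 4) = -5 + (-4 + B*p) = -9 + B*p)
-496 + q(16, z(2)) = -496 + (-9 + 5*16) = -496 + (-9 + 80) = -496 + 71 = -425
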